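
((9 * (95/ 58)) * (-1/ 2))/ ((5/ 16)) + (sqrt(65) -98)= -3526/ 29 + sqrt(65)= -113.52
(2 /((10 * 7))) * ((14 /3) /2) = 1 /15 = 0.07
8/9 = 0.89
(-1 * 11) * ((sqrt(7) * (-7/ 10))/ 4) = 5.09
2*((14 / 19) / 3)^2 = 392 / 3249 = 0.12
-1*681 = -681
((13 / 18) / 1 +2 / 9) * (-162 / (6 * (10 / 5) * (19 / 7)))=-357 / 76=-4.70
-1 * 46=-46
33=33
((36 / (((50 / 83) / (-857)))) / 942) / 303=-71131 / 396425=-0.18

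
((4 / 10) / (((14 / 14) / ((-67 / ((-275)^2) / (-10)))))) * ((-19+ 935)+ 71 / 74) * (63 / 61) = 57283191 / 1706856250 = 0.03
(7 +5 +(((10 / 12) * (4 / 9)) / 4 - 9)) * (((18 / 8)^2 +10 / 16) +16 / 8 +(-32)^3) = -87535555 / 864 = -101314.30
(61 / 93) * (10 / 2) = 305 / 93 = 3.28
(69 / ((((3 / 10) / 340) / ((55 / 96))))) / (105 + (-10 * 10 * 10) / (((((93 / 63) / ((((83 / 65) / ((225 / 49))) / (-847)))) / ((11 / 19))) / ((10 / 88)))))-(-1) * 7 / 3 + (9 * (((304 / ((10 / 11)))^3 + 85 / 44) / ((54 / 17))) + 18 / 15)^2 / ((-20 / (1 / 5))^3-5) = -142723652527753606620887316080849 / 12714671094037605000000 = -11225115574.93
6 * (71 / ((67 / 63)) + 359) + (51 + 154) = 184891 / 67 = 2759.57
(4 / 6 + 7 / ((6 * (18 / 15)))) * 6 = 59 / 6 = 9.83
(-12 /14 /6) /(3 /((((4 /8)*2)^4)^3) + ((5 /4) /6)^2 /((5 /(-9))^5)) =-8000 /122073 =-0.07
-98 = -98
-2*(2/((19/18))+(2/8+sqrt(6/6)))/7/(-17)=239/4522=0.05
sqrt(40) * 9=18 * sqrt(10)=56.92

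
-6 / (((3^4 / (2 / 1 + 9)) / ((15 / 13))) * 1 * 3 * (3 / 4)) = -440 / 1053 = -0.42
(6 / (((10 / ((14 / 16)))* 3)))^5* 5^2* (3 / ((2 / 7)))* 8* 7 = 2470629 / 1024000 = 2.41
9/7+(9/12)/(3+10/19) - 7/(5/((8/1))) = -91001/9380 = -9.70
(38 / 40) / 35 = 19 / 700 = 0.03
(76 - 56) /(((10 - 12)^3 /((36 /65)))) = -18 /13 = -1.38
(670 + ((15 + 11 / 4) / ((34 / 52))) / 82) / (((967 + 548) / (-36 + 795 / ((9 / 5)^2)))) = 3521598533 / 38014380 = 92.64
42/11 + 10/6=181/33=5.48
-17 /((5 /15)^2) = -153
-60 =-60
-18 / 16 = -1.12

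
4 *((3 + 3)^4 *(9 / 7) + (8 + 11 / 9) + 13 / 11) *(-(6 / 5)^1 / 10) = -4647784 / 5775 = -804.81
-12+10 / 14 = -79 / 7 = -11.29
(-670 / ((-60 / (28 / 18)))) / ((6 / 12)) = 938 / 27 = 34.74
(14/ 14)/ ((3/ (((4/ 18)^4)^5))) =1048576/ 36472996377170786403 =0.00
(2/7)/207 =0.00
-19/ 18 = -1.06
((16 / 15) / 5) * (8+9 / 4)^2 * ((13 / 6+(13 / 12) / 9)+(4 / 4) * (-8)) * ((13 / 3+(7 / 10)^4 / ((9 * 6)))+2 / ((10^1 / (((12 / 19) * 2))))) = -48848567181563 / 83106000000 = -587.79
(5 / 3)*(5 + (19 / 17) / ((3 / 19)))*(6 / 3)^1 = 6160 / 153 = 40.26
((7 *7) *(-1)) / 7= -7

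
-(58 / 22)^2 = -841 / 121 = -6.95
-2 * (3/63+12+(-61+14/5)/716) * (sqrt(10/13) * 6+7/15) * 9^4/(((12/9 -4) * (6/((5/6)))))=218609847/57280+1967488623 * sqrt(130)/521248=46853.27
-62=-62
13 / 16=0.81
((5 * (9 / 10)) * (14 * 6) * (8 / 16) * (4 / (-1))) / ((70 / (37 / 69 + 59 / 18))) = -41.19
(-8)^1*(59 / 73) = -472 / 73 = -6.47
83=83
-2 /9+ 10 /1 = 88 /9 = 9.78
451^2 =203401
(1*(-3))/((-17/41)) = 123/17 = 7.24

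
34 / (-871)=-34 / 871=-0.04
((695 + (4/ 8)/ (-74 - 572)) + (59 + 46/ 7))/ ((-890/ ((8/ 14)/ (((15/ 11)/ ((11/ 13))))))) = -277436907/ 915591950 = -0.30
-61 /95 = -0.64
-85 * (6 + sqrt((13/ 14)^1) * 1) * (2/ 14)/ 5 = -102/ 7 - 17 * sqrt(182)/ 98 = -16.91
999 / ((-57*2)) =-333 / 38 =-8.76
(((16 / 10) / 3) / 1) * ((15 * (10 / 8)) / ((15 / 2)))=1.33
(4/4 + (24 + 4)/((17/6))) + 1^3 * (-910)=-15285/17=-899.12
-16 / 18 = -8 / 9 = -0.89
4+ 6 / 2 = 7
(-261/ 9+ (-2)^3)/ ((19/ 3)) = -111/ 19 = -5.84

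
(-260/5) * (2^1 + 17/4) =-325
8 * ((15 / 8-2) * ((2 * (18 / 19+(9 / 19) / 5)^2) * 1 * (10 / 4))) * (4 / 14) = -1.55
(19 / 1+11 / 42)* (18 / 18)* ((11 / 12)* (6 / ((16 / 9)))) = 26697 / 448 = 59.59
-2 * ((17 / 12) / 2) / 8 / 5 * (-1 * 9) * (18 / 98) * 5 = 459 / 1568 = 0.29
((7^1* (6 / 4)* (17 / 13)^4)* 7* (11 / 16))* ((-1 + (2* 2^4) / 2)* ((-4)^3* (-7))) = 28361225970 / 28561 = 993005.36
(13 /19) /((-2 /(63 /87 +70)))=-26663 /1102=-24.20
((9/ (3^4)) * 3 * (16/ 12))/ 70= 2/ 315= 0.01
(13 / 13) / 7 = 1 / 7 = 0.14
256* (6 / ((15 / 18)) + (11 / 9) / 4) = 86464 / 45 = 1921.42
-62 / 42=-31 / 21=-1.48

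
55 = 55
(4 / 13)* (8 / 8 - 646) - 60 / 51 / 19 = -833600 / 4199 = -198.52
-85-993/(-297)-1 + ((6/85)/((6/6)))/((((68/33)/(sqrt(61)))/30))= -8183/99 + 297* sqrt(61)/289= -74.63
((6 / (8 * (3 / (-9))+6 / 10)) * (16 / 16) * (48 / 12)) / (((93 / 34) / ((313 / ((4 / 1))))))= -332.22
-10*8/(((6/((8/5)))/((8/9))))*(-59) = 30208/27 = 1118.81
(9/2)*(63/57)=189/38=4.97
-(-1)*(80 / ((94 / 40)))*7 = 11200 / 47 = 238.30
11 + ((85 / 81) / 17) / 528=470453 / 42768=11.00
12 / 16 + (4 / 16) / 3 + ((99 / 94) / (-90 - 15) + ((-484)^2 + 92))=234348.82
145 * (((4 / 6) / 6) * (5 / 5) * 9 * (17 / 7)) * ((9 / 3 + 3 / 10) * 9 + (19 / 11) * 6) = 2172651 / 154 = 14108.12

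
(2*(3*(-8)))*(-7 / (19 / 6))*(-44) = -88704 / 19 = -4668.63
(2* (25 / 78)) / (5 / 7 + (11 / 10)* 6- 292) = -875 / 388596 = -0.00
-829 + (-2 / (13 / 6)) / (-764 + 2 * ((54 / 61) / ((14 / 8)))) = -877774592 / 1058837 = -829.00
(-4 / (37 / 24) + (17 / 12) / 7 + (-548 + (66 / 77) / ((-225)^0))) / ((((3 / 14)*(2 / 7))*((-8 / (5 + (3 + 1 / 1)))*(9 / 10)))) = 11219.67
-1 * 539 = -539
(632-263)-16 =353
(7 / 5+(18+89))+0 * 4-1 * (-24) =662 / 5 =132.40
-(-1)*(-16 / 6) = -8 / 3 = -2.67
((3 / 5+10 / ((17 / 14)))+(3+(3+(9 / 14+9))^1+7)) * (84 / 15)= 74918 / 425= 176.28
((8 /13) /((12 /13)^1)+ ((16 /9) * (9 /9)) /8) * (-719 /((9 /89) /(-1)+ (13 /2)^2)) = -2047712 /135045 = -15.16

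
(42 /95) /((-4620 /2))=-0.00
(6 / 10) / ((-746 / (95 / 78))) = -19 / 19396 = -0.00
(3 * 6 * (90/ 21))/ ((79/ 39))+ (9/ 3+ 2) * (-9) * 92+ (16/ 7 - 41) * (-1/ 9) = -20393831/ 4977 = -4097.62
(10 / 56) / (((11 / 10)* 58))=25 / 8932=0.00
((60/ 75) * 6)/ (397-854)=-24/ 2285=-0.01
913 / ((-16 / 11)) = -10043 / 16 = -627.69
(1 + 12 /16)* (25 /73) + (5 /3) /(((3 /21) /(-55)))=-641.07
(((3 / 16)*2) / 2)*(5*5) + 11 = 251 / 16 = 15.69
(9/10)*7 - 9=-27/10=-2.70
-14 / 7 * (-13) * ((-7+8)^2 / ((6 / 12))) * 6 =312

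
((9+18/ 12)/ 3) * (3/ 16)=21/ 32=0.66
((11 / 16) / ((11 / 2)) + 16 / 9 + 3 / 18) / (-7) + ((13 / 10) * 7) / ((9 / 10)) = 1649 / 168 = 9.82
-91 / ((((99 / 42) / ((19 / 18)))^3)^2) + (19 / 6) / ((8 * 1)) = -3712001793303247 / 10981424462613264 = -0.34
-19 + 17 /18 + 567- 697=-2665 /18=-148.06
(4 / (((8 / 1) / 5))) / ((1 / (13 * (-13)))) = -845 / 2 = -422.50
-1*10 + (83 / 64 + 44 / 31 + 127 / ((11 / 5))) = 1100879 / 21824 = 50.44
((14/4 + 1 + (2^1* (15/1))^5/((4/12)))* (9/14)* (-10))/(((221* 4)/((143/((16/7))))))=-72171004455/2176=-33166821.90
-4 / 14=-2 / 7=-0.29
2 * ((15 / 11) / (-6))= -0.45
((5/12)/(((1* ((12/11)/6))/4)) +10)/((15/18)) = 23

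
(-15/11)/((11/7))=-105/121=-0.87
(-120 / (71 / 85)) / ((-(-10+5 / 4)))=-8160 / 497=-16.42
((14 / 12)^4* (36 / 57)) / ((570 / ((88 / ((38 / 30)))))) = 26411 / 185193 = 0.14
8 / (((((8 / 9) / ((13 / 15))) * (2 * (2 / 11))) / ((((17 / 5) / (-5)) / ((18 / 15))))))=-2431 / 200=-12.16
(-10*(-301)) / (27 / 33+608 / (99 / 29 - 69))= -4498230 / 12631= -356.13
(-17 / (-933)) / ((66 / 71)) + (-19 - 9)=-1722977 / 61578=-27.98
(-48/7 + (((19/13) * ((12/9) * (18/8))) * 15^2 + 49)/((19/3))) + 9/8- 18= 1933353/13832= 139.77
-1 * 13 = -13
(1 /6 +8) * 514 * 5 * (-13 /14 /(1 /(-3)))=58467.50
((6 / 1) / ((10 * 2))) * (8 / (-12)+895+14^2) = 3271 / 10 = 327.10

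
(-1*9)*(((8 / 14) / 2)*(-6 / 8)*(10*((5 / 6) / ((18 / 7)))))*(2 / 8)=25 / 16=1.56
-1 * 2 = -2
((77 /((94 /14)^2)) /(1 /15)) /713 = 56595 /1575017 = 0.04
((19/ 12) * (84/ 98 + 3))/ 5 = 171/ 140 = 1.22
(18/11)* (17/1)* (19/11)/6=969/121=8.01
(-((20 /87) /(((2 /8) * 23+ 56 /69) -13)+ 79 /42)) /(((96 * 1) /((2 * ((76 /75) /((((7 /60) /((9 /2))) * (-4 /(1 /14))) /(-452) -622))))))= 8574746569 /136912723923640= 0.00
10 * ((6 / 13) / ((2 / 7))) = 210 / 13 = 16.15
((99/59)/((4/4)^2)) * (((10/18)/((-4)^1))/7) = -55/1652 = -0.03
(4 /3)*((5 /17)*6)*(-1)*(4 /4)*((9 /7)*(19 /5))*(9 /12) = -1026 /119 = -8.62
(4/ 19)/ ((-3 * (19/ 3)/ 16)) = -0.18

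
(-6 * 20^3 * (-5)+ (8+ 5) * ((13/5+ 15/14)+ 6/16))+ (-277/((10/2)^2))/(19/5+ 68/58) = 6923052823/28840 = 240050.38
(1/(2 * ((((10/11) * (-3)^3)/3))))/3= -11/540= -0.02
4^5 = 1024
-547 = -547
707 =707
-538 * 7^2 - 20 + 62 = -26320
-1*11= -11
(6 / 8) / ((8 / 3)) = 9 / 32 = 0.28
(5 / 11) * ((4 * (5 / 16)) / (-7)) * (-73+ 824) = -18775 / 308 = -60.96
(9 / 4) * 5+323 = 1337 / 4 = 334.25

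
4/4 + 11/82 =93/82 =1.13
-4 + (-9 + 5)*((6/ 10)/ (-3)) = -16/ 5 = -3.20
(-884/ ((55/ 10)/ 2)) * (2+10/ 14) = -67184/ 77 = -872.52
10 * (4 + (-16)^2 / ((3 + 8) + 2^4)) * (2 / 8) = 910 / 27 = 33.70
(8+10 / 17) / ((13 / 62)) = 9052 / 221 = 40.96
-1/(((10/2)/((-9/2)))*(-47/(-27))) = 243/470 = 0.52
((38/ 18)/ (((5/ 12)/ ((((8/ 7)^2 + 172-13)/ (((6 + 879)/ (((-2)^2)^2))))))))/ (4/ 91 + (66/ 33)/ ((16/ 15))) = 198674944/ 25963245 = 7.65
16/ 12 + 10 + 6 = 52/ 3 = 17.33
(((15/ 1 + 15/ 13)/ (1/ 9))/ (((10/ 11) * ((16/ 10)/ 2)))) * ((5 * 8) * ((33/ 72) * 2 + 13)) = 2893275/ 26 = 111279.81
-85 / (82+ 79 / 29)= -2465 / 2457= -1.00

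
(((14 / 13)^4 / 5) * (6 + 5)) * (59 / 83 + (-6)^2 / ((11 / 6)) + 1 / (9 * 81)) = 520288863136 / 8640702135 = 60.21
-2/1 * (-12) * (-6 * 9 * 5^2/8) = -4050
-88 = -88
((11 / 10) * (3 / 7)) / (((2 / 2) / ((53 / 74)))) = 1749 / 5180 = 0.34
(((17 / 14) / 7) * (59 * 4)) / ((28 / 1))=1003 / 686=1.46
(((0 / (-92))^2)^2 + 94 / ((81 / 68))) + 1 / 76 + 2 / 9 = 487241 / 6156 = 79.15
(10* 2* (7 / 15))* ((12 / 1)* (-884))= -99008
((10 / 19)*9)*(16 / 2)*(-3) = -2160 / 19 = -113.68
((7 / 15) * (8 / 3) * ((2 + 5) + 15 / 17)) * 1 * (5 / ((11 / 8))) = 60032 / 1683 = 35.67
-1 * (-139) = 139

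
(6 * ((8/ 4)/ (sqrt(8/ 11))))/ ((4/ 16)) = 12 * sqrt(22) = 56.28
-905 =-905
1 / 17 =0.06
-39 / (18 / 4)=-26 / 3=-8.67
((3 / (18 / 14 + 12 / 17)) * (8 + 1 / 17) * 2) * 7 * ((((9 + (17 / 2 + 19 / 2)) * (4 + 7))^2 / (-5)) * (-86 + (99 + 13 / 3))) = -20527763256 / 395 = -51969020.90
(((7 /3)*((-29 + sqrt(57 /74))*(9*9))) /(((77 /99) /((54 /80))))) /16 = -190269 /640 + 6561*sqrt(4218) /47360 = -288.30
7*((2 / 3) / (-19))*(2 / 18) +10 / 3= 1696 / 513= 3.31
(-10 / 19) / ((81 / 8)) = -0.05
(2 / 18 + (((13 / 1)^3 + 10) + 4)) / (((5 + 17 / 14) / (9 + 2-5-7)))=-278600 / 783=-355.81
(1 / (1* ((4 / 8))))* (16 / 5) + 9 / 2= 109 / 10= 10.90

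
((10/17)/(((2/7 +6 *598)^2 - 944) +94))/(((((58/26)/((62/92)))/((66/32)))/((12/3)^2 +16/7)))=620620/1192243452481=0.00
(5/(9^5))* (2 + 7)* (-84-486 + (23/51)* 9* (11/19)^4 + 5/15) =-18915926630/43606840131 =-0.43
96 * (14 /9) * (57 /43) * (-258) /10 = -25536 /5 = -5107.20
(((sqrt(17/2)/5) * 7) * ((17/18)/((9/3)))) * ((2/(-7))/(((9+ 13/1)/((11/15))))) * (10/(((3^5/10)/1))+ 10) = -4301 * sqrt(34)/196830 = -0.13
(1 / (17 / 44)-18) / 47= -262 / 799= -0.33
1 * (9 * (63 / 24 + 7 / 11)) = 2583 / 88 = 29.35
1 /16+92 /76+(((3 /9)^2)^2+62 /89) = 4343627 /2191536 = 1.98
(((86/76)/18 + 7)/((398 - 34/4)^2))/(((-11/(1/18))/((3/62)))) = -4831/424626066612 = -0.00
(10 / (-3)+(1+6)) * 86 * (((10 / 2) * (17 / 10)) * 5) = 40205 / 3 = 13401.67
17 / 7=2.43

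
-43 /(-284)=43 /284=0.15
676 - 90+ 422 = 1008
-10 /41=-0.24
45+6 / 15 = 227 / 5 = 45.40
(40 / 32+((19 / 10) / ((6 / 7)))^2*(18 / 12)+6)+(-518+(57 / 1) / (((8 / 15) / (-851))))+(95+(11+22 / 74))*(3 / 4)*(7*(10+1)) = -7576001807 / 88800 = -85315.34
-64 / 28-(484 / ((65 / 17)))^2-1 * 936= -501649688 / 29575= -16961.95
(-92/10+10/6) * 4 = -452/15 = -30.13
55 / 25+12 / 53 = 643 / 265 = 2.43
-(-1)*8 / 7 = 8 / 7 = 1.14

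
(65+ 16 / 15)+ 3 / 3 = 1006 / 15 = 67.07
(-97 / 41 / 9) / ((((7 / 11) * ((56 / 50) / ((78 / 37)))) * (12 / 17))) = -5895175 / 5351976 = -1.10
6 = 6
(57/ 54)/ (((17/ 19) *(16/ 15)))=1805/ 1632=1.11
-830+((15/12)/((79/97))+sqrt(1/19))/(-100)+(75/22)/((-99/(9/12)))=-634749087/764720 - sqrt(19)/1900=-830.04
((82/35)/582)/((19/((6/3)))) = 82/193515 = 0.00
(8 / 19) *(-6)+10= 142 / 19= 7.47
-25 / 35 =-0.71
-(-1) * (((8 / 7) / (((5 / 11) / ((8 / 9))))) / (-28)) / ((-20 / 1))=44 / 11025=0.00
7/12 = 0.58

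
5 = 5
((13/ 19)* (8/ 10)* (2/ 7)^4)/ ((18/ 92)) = 38272/ 2052855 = 0.02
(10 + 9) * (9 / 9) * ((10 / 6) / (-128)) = -95 / 384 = -0.25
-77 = -77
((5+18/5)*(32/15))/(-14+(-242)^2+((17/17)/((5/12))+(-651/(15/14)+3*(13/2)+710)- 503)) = 2752/8725695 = 0.00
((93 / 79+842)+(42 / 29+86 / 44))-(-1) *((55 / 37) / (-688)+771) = 1037703149777 / 641516656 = 1617.58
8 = 8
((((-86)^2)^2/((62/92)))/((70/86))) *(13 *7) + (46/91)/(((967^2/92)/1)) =119689977414926167736/13189430345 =9074688920.15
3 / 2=1.50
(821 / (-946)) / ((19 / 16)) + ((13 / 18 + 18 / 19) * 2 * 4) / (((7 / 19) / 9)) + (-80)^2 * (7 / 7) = 423097932 / 62909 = 6725.55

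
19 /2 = 9.50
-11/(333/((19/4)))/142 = -209/189144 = -0.00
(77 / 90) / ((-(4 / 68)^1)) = -14.54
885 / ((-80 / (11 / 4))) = -1947 / 64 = -30.42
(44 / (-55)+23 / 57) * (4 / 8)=-113 / 570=-0.20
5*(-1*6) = -30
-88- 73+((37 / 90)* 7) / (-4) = -58219 / 360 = -161.72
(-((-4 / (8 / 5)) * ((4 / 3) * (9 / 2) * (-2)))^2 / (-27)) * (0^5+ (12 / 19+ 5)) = 10700 / 57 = 187.72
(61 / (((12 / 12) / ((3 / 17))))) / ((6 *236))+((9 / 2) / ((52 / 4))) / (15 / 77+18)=1297103 / 48713704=0.03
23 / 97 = 0.24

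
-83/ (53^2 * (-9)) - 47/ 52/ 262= -57415/ 344428344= -0.00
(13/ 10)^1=13/ 10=1.30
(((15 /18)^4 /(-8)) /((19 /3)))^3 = -244140625 /283127467474944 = -0.00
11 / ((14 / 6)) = 33 / 7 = 4.71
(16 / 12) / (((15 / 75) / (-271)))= -5420 / 3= -1806.67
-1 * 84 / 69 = -28 / 23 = -1.22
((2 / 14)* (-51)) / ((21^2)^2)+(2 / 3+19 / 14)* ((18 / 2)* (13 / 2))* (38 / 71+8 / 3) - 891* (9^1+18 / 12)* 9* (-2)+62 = 10879723454839 / 64438038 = 168840.08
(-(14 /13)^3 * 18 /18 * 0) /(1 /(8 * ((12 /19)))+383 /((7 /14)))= 0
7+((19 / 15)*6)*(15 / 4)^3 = 13049 / 32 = 407.78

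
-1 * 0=0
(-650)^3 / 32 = -34328125 / 4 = -8582031.25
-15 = -15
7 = 7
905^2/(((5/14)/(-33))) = -75677910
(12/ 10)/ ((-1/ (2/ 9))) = -4/ 15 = -0.27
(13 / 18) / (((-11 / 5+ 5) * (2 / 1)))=65 / 504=0.13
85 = 85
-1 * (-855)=855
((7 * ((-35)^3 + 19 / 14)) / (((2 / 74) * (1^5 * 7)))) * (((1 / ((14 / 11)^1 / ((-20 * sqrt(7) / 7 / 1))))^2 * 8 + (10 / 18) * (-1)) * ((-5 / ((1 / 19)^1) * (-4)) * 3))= -1222966570925350 / 2401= -509357172397.06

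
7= 7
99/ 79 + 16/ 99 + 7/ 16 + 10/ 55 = 254539/ 125136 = 2.03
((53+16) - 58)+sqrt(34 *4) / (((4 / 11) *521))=11 *sqrt(34) / 1042+11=11.06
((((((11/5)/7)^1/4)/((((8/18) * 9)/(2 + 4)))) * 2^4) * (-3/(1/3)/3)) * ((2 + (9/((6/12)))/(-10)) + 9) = -9108/175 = -52.05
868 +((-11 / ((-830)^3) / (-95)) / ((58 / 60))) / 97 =13263170108425967 / 15280149894500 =868.00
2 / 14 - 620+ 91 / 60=-618.34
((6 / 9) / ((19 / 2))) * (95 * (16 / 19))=5.61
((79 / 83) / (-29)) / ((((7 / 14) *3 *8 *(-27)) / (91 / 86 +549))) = 3737095 / 67068648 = 0.06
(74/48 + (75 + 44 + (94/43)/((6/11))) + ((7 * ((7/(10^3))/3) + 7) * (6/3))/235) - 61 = 1928310839/30315000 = 63.61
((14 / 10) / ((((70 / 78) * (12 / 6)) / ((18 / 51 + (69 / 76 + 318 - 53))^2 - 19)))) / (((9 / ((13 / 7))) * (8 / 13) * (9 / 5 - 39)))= -17328541060987 / 34774107648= -498.32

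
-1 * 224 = -224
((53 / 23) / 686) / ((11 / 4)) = 106 / 86779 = 0.00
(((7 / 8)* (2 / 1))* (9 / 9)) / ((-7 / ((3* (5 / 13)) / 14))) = -15 / 728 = -0.02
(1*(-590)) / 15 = -118 / 3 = -39.33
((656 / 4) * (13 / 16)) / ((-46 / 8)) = -533 / 23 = -23.17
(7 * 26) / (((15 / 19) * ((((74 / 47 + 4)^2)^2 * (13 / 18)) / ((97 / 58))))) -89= -30215313550297 / 341619908360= -88.45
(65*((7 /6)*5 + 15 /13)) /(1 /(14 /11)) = 19075 /33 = 578.03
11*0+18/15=1.20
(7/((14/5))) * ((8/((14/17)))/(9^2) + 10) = 14345/567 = 25.30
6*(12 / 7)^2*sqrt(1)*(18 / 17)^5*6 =140.79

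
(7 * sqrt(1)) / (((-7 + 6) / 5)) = -35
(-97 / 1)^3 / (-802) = 1138.00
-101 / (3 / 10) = -336.67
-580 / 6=-96.67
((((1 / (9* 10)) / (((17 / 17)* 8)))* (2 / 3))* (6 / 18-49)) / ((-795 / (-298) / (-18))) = 10877 / 35775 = 0.30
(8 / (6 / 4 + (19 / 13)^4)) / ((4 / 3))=342732 / 346325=0.99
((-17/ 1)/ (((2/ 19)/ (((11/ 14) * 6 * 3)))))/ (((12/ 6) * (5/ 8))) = -63954/ 35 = -1827.26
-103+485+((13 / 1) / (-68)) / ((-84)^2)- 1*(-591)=466853171 / 479808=973.00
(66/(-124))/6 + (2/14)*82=10091/868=11.63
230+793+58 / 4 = 2075 / 2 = 1037.50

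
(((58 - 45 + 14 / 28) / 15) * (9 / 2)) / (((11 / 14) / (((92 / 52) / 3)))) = 3.04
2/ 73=0.03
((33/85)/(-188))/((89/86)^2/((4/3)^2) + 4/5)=-0.00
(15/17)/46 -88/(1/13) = -894593/782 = -1143.98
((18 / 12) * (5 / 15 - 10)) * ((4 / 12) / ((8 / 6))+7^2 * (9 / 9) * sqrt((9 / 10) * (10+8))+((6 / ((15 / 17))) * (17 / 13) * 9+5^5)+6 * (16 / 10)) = -24240201 / 520 - 12789 * sqrt(5) / 10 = -49475.48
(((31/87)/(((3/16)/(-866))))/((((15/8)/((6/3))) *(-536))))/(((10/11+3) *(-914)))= -0.00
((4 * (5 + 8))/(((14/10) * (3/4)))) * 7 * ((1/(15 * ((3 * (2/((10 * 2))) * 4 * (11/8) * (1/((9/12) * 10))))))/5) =2080/99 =21.01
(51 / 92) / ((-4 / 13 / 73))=-48399 / 368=-131.52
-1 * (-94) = 94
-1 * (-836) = 836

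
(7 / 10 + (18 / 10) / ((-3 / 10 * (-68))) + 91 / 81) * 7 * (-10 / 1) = -184268 / 1377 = -133.82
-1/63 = -0.02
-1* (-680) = 680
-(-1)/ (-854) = -1/ 854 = -0.00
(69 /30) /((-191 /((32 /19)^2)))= -11776 /344755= -0.03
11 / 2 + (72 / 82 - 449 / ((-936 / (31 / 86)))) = 21620383 / 3300336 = 6.55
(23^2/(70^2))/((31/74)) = 19573/75950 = 0.26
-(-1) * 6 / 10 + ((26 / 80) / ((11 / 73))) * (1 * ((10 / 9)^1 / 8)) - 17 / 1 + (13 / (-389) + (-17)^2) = 1681335661 / 6161760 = 272.87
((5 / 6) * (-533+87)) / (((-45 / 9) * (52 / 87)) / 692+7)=-5593955 / 105292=-53.13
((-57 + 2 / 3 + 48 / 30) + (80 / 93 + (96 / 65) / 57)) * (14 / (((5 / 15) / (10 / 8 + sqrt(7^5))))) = -296022.66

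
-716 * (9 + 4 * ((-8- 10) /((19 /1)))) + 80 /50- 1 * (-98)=-344958 /95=-3631.14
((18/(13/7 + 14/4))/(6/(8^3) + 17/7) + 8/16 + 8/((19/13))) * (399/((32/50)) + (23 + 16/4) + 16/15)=4774770682879/997044000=4788.93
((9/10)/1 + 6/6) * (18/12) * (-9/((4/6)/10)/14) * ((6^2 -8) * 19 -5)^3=-225252938637/56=-4022373904.23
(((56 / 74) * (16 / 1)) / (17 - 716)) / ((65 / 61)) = -27328 / 1681095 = -0.02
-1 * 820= -820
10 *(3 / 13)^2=90 / 169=0.53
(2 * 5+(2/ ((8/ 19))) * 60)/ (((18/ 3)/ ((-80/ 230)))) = -1180/ 69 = -17.10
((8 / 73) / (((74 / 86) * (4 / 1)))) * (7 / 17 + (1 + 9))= 15222 / 45917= 0.33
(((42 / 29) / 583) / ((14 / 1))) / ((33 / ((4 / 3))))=4 / 557931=0.00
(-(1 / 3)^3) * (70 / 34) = -35 / 459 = -0.08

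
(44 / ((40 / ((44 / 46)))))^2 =14641 / 13225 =1.11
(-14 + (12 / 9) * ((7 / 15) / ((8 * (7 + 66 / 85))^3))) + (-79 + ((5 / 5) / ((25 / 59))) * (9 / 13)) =-9879285800973253 / 108128510006400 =-91.37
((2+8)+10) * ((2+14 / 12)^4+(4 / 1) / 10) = 654197 / 324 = 2019.13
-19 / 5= -3.80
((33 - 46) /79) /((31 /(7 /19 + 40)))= -9971 /46531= -0.21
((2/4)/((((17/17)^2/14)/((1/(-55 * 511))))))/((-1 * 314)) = 1/1260710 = 0.00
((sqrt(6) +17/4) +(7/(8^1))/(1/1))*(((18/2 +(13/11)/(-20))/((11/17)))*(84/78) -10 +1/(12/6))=40.76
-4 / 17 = -0.24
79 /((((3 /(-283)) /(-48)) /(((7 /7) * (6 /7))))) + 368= 2148848 /7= 306978.29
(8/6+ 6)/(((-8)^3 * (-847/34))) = 17/29568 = 0.00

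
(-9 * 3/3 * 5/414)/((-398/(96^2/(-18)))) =-640/4577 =-0.14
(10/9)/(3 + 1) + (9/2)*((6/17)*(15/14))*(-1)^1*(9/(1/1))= -16105/1071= -15.04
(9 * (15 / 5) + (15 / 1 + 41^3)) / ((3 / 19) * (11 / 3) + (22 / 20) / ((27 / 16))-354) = -176890095 / 904853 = -195.49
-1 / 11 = -0.09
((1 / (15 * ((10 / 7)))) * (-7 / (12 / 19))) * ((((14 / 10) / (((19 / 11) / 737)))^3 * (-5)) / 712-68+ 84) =2985003346270967 / 3855480000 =774223.53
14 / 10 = 7 / 5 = 1.40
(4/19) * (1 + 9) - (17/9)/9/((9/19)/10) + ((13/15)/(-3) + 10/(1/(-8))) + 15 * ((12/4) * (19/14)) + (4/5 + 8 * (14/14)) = -12355157/969570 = -12.74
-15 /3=-5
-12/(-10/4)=24/5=4.80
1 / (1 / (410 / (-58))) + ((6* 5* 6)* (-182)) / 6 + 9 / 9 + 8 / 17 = -2694540 / 493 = -5465.60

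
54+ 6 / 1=60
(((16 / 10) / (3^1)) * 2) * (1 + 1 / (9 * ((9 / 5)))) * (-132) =-60544 / 405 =-149.49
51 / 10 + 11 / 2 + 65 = 378 / 5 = 75.60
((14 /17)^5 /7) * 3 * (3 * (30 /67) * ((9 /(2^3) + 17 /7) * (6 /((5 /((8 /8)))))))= 88461072 /95130419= 0.93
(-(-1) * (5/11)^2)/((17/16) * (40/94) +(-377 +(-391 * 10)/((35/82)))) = -32900/1518652729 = -0.00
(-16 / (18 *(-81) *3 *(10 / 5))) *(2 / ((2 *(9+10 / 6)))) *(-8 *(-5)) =5 / 729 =0.01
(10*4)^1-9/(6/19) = 23/2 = 11.50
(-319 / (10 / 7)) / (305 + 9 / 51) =-37961 / 51880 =-0.73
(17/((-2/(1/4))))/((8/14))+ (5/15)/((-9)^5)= -21080525/5668704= -3.72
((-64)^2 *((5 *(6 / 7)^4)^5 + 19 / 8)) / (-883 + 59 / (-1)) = -23787523599674631172864 / 37582157426175252471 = -632.95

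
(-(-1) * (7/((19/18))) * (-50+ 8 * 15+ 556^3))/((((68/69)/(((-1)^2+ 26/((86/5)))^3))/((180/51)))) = 656656514920707840/10152859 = 64677005257.41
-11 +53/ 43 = -420/ 43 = -9.77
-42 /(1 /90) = -3780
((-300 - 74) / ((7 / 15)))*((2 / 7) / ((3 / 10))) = -37400 / 49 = -763.27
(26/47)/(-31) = -26/1457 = -0.02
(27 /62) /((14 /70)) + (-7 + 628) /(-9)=-4143 /62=-66.82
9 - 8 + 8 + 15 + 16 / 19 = 472 / 19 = 24.84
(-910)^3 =-753571000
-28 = -28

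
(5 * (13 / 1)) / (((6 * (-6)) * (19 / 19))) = -65 / 36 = -1.81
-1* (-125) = 125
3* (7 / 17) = 1.24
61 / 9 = 6.78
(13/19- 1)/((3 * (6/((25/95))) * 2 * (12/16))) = -10/3249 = -0.00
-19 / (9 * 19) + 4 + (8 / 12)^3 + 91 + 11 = 2867 / 27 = 106.19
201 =201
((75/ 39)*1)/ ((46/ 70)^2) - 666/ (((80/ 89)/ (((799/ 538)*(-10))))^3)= 823482282451109835871/ 274148463806464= 3003782.22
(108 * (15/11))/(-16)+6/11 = -381/44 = -8.66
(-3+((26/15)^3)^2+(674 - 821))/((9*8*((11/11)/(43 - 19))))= -1399677974/34171875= -40.96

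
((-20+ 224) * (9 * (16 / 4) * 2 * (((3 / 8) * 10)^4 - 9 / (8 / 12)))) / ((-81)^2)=29699 / 72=412.49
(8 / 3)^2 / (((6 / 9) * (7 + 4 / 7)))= 224 / 159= 1.41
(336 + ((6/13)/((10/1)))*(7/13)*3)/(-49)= -40569/5915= -6.86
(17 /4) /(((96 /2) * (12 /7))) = 119 /2304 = 0.05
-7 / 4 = -1.75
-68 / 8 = -17 / 2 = -8.50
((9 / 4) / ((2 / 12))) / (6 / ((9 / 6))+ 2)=9 / 4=2.25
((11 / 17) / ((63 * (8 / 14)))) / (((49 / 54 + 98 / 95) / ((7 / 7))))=3135 / 338198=0.01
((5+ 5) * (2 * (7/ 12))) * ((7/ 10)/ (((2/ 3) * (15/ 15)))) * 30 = 735/ 2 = 367.50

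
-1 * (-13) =13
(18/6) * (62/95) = 186/95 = 1.96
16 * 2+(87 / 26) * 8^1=764 / 13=58.77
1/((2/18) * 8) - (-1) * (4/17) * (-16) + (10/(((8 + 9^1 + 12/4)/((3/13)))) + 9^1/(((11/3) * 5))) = -197729/97240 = -2.03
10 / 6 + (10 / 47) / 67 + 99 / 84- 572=-150549701 / 264516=-569.15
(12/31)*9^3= 8748/31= 282.19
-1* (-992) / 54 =496 / 27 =18.37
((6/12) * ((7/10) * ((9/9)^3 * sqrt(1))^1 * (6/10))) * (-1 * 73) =-1533/100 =-15.33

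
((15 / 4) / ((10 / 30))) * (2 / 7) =45 / 14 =3.21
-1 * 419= -419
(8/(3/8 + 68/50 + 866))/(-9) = -1600/1561923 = -0.00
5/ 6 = 0.83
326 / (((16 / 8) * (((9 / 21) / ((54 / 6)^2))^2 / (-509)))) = -2963664207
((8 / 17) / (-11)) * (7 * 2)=-112 / 187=-0.60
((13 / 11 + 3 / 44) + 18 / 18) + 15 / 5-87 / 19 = 51 / 76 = 0.67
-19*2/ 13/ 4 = -19/ 26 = -0.73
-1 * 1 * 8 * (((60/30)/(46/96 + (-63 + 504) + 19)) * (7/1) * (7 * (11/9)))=-137984/66309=-2.08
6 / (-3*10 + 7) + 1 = 17 / 23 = 0.74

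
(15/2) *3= 45/2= 22.50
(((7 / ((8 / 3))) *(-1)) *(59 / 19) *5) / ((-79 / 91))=563745 / 12008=46.95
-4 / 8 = -1 / 2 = -0.50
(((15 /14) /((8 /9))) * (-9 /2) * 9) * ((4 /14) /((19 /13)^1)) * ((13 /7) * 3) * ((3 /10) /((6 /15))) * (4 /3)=-5544045 /104272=-53.17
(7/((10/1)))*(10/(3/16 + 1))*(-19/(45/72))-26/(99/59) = -96374/495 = -194.69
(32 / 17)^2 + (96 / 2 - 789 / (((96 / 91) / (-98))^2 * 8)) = -1511131413743 / 1775616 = -851046.29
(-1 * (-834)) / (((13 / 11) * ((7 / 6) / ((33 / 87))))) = 605484 / 2639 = 229.44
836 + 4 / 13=10872 / 13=836.31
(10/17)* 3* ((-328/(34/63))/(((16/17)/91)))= -3525795/34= -103699.85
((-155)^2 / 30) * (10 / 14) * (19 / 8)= 456475 / 336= 1358.56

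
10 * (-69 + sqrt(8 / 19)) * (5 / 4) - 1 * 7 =-1739 / 2 + 25 * sqrt(38) / 19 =-861.39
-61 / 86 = -0.71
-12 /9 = -4 /3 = -1.33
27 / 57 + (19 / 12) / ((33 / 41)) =18365 / 7524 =2.44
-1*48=-48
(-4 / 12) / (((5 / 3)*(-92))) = 1 / 460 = 0.00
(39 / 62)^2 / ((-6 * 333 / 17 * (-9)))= 2873 / 7680312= 0.00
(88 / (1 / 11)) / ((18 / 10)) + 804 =12076 / 9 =1341.78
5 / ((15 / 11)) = 11 / 3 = 3.67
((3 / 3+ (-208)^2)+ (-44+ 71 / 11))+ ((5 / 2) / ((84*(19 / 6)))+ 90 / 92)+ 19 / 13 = 75641437615 / 1749748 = 43229.90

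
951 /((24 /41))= 1624.62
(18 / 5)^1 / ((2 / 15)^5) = 1366875 / 16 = 85429.69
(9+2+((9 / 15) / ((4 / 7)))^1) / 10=241 / 200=1.20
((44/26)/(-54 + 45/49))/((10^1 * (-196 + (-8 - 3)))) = 539/34996455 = 0.00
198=198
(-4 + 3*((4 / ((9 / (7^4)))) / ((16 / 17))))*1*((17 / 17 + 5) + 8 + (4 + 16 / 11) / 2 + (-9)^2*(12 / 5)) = 118352407 / 165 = 717287.32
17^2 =289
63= 63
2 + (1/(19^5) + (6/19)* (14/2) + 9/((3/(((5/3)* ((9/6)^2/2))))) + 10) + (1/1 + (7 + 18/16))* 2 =754428277/19808792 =38.09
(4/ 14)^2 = 4/ 49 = 0.08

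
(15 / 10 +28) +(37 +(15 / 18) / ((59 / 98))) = 24031 / 354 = 67.88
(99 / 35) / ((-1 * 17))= -99 / 595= -0.17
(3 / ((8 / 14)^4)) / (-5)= -7203 / 1280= -5.63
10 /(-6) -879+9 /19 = -50171 /57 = -880.19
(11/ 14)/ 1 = 11/ 14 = 0.79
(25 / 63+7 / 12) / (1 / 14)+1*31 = 805 / 18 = 44.72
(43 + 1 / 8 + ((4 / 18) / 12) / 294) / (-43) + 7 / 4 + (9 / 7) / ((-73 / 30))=0.22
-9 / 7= -1.29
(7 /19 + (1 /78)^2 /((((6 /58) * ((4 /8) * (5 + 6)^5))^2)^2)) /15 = 0.02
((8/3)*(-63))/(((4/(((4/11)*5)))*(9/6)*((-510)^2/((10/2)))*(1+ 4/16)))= -112/143055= -0.00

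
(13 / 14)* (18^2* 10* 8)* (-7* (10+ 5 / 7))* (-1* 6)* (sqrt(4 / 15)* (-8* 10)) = -808704000* sqrt(15) / 7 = -447442446.29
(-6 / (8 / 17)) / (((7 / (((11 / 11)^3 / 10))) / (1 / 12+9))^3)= -22015493 / 790272000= -0.03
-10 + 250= 240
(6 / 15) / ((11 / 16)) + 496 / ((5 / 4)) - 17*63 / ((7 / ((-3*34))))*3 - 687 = 2559061 / 55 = 46528.38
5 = 5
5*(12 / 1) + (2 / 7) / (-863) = 362458 / 6041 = 60.00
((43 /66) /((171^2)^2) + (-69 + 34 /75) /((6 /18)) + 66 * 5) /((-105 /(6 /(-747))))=0.01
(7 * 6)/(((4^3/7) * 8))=147/256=0.57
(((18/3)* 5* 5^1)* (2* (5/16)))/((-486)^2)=125/314928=0.00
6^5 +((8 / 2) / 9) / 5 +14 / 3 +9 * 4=351754 / 45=7816.76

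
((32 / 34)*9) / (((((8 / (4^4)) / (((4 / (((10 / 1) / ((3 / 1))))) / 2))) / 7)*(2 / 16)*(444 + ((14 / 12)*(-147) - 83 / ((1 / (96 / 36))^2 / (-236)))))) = 13934592 / 213534365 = 0.07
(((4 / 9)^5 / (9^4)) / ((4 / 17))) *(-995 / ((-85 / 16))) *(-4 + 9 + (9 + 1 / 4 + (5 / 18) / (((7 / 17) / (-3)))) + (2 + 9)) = 397566976 / 8135830269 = 0.05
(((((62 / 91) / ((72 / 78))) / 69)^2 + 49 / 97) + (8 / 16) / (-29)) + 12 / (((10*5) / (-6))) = -562251756697 / 590617761300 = -0.95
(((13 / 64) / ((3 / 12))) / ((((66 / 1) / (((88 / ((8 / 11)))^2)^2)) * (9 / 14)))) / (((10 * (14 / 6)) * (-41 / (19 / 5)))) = -4813331237 / 295200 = -16305.32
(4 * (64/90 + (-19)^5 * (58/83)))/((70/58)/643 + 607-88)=-120508395591898/9036671895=-13335.48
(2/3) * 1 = 2/3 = 0.67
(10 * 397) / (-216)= -1985 / 108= -18.38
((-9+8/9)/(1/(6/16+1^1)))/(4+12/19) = -1387/576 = -2.41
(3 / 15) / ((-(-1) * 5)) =1 / 25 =0.04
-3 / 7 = -0.43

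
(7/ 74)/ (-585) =-0.00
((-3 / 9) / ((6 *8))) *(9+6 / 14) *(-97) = 1067 / 168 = 6.35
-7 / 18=-0.39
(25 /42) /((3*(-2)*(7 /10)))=-125 /882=-0.14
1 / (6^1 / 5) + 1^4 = 11 / 6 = 1.83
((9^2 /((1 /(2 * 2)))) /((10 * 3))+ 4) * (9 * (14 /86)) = 4662 /215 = 21.68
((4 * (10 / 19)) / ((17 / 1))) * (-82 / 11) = -3280 / 3553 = -0.92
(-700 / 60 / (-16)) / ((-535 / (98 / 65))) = -343 / 166920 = -0.00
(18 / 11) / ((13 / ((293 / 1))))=5274 / 143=36.88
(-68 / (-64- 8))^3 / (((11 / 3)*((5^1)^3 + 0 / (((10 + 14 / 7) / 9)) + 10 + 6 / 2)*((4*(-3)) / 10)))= -24565 / 17705952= -0.00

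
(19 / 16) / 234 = 19 / 3744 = 0.01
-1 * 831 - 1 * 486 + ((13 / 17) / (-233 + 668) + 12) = -9650462 / 7395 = -1305.00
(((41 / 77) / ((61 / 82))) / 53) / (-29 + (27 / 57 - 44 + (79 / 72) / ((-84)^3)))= -0.00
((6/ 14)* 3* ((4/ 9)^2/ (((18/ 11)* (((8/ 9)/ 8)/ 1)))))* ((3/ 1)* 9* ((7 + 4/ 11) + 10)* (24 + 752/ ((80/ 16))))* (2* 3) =23983488/ 35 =685242.51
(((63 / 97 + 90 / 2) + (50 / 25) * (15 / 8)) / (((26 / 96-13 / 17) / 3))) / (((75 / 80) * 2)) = -31280544 / 195455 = -160.04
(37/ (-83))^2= 1369/ 6889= 0.20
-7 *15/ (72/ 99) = -1155/ 8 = -144.38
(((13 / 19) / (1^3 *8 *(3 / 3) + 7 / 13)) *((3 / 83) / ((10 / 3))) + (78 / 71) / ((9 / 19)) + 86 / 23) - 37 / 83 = 16046188103 / 2858517510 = 5.61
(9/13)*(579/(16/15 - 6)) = -78165/962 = -81.25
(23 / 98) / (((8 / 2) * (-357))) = -23 / 139944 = -0.00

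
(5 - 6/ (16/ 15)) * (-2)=1.25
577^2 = 332929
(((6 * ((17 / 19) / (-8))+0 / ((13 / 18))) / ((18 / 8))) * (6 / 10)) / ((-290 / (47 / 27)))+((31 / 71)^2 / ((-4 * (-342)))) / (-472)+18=6707317539643 / 372606523200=18.00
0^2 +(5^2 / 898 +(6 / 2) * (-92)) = -247823 / 898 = -275.97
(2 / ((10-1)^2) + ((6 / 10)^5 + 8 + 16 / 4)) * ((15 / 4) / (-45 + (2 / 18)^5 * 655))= -1.01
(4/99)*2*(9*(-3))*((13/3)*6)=-624/11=-56.73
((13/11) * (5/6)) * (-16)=-520/33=-15.76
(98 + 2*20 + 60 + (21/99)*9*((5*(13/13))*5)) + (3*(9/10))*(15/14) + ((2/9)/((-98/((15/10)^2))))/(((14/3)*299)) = 2243800617/9025016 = 248.62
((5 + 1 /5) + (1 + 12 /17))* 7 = 4109 /85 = 48.34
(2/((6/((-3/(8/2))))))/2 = -1/8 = -0.12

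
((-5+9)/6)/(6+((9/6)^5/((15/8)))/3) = 40/441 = 0.09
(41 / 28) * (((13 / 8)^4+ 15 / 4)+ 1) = 17.17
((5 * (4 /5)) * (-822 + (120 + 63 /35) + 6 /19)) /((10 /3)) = -398934 /475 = -839.86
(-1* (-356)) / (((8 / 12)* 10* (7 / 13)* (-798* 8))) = -1157 / 74480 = -0.02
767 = 767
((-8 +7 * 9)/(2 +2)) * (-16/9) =-24.44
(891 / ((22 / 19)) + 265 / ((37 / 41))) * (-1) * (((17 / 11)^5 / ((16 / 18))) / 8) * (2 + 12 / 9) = -1675566146415 / 381368768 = -4393.56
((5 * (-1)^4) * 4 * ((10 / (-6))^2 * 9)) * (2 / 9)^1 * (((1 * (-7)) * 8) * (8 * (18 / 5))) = -179200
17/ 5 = 3.40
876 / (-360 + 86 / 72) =-31536 / 12917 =-2.44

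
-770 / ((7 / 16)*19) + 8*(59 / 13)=-13912 / 247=-56.32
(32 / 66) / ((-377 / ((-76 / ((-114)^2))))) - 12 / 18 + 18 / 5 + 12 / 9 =45384848 / 10637055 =4.27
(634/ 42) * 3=317/ 7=45.29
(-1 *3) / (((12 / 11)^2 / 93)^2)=-14070001 / 768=-18320.31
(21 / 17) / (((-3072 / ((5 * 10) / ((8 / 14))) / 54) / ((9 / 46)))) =-297675 / 800768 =-0.37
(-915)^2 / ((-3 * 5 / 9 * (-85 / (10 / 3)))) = 334890 / 17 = 19699.41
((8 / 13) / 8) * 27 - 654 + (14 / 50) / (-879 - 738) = -48943138 / 75075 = -651.92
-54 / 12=-9 / 2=-4.50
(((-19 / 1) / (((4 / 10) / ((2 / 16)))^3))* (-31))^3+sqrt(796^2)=453795369497481 / 68719476736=6603.59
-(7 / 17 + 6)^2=-11881 / 289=-41.11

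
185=185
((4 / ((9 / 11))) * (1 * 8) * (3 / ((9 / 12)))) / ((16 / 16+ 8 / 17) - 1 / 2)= 4352 / 27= 161.19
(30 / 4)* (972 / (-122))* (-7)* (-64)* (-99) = 161663040 / 61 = 2650213.77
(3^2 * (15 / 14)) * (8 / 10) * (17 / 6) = 153 / 7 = 21.86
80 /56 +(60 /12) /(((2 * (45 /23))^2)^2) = 133178887 /91854000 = 1.45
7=7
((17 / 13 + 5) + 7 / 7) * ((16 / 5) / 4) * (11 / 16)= 209 / 52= 4.02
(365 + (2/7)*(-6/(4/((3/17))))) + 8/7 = 43562/119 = 366.07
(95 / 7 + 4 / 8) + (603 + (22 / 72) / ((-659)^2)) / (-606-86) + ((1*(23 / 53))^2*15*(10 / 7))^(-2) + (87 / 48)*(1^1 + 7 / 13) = 921220244901505434161 / 57397228632015090000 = 16.05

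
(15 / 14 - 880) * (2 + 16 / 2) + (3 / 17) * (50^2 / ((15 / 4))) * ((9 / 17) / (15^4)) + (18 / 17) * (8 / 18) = -800089673 / 91035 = -8788.81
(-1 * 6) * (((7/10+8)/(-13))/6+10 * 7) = -54513/130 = -419.33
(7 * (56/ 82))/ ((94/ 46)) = 4508/ 1927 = 2.34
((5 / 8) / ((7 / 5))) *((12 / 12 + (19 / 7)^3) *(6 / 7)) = 8.03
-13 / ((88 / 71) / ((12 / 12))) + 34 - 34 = -923 / 88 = -10.49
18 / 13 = 1.38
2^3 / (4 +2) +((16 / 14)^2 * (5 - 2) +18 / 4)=2867 / 294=9.75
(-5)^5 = -3125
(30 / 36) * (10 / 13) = 25 / 39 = 0.64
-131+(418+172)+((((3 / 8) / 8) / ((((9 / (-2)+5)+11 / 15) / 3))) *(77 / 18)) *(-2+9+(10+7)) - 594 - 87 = -62247 / 296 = -210.29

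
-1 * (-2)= 2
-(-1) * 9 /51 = 3 /17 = 0.18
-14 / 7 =-2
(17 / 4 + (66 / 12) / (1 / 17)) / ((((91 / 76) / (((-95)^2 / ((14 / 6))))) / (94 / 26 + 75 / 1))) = 29366465550 / 1183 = 24823724.05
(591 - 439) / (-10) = -76 / 5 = -15.20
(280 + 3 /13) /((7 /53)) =193079 /91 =2121.75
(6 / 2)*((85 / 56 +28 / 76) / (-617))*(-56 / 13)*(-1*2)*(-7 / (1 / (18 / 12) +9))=252882 / 4419571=0.06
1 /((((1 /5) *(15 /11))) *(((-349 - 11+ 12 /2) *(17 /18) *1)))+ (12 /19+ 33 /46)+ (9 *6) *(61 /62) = 1480157047 /27175282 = 54.47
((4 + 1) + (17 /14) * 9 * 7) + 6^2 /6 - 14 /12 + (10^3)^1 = 1086.33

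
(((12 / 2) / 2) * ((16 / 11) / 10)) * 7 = 168 / 55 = 3.05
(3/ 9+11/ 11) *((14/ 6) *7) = 196/ 9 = 21.78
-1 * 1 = -1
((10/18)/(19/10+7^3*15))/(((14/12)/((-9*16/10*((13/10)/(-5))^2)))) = -4056/45035375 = -0.00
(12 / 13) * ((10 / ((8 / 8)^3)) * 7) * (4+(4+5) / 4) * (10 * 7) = 367500 / 13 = 28269.23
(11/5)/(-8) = -11/40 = -0.28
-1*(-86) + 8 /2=90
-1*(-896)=896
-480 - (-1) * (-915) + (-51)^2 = 1206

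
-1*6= -6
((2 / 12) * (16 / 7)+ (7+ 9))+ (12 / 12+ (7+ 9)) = 701 / 21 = 33.38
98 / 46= 49 / 23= 2.13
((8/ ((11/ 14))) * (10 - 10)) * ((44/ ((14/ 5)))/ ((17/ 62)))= 0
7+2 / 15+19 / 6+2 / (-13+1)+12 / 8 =349 / 30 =11.63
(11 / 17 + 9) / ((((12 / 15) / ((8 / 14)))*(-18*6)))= -205 / 3213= -0.06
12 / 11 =1.09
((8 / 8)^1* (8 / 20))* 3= 6 / 5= 1.20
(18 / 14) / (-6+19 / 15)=-135 / 497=-0.27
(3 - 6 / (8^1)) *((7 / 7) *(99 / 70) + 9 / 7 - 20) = -1557 / 40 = -38.92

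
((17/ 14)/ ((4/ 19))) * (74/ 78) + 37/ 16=34003/ 4368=7.78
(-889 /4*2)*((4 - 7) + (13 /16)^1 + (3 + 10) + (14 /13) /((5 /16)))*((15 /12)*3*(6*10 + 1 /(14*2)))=-9497396169 /6656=-1426892.45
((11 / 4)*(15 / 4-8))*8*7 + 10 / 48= -15703 / 24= -654.29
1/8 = 0.12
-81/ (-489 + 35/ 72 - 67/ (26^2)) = 985608/ 5945443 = 0.17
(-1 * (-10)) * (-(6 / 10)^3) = -54 / 25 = -2.16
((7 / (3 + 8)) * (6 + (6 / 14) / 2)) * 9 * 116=4128.55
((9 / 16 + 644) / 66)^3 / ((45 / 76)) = 20840524951643 / 13247815680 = 1573.13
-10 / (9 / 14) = -140 / 9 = -15.56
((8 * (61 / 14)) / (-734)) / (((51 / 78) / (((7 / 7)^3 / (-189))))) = 3172 / 8254197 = 0.00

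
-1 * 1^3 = -1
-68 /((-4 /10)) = 170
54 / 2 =27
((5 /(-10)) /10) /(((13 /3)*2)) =-3 /520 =-0.01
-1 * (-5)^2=-25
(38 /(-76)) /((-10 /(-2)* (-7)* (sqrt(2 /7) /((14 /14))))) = sqrt(14) /140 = 0.03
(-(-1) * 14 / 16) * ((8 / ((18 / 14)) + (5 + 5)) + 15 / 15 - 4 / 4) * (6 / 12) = 511 / 72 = 7.10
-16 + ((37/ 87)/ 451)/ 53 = -33272939/ 2079561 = -16.00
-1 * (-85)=85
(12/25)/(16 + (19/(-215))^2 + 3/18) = 133128/4485991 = 0.03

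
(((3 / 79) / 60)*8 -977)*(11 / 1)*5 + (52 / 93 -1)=-394792238 / 7347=-53735.16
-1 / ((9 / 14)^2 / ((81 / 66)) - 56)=98 / 5455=0.02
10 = 10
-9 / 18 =-1 / 2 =-0.50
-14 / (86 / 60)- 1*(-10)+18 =784 / 43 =18.23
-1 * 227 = -227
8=8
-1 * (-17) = 17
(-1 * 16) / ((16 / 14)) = -14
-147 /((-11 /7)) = 1029 /11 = 93.55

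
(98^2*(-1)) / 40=-2401 / 10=-240.10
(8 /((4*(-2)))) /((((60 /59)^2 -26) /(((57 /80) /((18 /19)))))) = 66139 /2195520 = 0.03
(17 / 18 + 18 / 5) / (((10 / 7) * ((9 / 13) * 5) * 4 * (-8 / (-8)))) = 37219 / 162000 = 0.23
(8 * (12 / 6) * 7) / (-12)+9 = -1 / 3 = -0.33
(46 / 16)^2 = 529 / 64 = 8.27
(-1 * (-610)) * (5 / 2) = 1525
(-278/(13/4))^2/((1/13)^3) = 16075072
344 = 344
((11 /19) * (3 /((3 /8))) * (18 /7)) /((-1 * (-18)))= 88 /133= 0.66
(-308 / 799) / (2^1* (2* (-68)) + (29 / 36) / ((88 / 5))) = 975744 / 688379249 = 0.00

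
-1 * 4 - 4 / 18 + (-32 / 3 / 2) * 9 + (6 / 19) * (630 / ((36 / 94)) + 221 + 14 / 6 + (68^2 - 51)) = 338902 / 171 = 1981.88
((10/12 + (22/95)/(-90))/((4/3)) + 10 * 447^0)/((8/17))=2058751/91200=22.57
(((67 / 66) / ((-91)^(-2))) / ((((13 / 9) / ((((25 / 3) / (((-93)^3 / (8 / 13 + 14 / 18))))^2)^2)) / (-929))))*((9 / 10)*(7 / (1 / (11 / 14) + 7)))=-168200407910642734375 / 941282697599937532784937832275852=-0.00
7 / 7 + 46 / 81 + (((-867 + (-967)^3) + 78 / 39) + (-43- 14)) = -73242790658 / 81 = -904231983.43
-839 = -839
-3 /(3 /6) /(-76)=3 /38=0.08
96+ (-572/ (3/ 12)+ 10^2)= -2092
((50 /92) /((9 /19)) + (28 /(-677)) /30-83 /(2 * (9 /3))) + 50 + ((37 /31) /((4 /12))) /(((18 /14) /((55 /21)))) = 968922919 /21721545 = 44.61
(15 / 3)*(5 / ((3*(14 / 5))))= 125 / 42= 2.98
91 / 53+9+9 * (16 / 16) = 1045 / 53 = 19.72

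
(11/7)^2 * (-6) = -726/49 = -14.82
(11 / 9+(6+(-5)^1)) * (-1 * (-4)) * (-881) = -7831.11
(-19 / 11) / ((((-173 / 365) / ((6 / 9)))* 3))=13870 / 17127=0.81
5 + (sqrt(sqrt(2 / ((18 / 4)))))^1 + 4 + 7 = sqrt(6) / 3 + 16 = 16.82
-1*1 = -1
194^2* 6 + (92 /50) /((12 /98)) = 16937327 /75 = 225831.03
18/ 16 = 9/ 8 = 1.12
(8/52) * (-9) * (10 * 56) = -10080/13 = -775.38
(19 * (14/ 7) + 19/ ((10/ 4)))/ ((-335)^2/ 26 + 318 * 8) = 5928/ 891845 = 0.01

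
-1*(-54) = 54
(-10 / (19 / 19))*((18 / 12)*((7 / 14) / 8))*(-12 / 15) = 0.75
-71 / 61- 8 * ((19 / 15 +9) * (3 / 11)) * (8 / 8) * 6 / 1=-41347 / 305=-135.56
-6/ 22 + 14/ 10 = 62/ 55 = 1.13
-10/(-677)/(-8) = -5/2708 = -0.00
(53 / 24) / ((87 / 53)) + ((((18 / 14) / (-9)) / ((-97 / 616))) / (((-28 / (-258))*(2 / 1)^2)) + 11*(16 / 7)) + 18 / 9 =43352023 / 1417752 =30.58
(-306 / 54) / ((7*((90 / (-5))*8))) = 17 / 3024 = 0.01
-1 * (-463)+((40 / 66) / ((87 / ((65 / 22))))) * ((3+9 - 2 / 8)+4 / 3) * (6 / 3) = 43917034 / 94743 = 463.54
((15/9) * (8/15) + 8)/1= 80/9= 8.89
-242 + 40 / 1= -202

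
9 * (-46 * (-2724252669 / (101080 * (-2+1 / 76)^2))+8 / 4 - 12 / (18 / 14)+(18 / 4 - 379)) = 4505877525309 / 1596070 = 2823107.71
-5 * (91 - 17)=-370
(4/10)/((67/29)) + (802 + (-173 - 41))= 197038/335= 588.17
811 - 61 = 750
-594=-594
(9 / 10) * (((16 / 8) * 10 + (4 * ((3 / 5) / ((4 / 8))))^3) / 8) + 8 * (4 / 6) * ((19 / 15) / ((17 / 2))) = 5923537 / 382500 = 15.49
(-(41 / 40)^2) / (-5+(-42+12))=1681 / 56000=0.03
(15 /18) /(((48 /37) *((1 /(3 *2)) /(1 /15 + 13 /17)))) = 1961 /612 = 3.20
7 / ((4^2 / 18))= 63 / 8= 7.88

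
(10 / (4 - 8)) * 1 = -5 / 2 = -2.50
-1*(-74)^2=-5476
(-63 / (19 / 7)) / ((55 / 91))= -40131 / 1045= -38.40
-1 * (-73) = 73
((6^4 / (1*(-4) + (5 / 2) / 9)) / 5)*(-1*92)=2146176 / 335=6406.50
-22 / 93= -0.24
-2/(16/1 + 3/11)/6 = -11/537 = -0.02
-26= -26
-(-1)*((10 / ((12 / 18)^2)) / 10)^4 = 6561 / 256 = 25.63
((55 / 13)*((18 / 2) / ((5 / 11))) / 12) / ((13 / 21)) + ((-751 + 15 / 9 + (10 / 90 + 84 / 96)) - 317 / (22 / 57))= -208587221 / 133848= -1558.39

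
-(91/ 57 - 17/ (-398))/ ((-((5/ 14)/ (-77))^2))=21607208854/ 283575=76195.75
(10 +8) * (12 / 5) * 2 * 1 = 432 / 5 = 86.40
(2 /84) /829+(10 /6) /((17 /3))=174107 /591906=0.29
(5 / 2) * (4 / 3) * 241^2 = 580810 / 3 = 193603.33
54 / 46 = 27 / 23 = 1.17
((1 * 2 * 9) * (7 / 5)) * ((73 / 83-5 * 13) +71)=71946 / 415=173.36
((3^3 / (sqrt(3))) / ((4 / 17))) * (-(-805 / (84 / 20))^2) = -5620625 * sqrt(3) / 4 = -2433802.02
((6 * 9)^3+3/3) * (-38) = -5983670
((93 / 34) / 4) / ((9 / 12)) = 31 / 34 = 0.91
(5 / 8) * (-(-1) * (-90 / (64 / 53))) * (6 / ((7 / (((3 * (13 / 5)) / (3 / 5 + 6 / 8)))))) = -51675 / 224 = -230.69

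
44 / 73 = 0.60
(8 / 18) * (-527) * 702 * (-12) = 1973088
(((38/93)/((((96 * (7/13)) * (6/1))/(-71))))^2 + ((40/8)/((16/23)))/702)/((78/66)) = 95445524207/5940645774336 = 0.02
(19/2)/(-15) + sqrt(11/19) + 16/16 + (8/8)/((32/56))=sqrt(209)/19 + 127/60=2.88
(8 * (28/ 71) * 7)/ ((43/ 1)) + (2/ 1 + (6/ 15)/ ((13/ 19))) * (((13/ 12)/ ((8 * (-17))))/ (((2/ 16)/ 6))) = -123172/ 259505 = -0.47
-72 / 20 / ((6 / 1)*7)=-3 / 35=-0.09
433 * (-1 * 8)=-3464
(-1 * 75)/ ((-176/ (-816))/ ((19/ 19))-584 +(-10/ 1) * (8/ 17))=3825/ 30013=0.13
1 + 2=3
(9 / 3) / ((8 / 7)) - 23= -163 / 8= -20.38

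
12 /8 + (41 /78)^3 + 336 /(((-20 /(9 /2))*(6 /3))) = -85786583 /2372760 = -36.15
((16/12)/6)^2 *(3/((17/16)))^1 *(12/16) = 16/153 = 0.10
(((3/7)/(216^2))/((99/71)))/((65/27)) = 71/25945920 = 0.00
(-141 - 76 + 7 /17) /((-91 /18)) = 9468 /221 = 42.84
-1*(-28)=28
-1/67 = -0.01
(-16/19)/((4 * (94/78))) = -156/893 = -0.17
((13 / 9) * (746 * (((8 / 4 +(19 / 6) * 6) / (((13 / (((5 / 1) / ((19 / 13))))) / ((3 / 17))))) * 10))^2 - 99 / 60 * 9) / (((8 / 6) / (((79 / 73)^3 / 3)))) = 24224073.67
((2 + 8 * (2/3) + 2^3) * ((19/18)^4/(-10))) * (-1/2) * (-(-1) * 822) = 410641471/524880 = 782.35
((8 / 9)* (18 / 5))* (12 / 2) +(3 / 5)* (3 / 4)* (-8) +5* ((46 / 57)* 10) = 15946 / 285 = 55.95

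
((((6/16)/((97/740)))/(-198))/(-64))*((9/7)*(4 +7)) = 0.00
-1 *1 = -1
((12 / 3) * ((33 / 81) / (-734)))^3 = -10648 / 972947676429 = -0.00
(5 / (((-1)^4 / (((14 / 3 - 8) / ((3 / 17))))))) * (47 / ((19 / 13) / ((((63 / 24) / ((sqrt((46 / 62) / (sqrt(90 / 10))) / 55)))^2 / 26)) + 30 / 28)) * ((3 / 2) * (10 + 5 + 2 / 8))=-2964103498125 / 31289882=-94730.41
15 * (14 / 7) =30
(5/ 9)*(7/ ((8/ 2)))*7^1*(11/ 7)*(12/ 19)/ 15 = 77/ 171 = 0.45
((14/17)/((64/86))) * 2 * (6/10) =903/680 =1.33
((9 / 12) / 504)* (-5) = -5 / 672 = -0.01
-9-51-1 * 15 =-75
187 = 187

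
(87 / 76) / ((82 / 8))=87 / 779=0.11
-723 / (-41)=723 / 41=17.63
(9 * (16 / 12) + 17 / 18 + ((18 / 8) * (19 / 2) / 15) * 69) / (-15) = -40057 / 5400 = -7.42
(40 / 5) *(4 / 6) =16 / 3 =5.33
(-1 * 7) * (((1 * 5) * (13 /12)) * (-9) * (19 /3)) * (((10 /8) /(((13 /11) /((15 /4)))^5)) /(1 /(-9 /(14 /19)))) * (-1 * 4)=9933663426328125 /233971712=42456685.65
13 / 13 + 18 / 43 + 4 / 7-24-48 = -21073 / 301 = -70.01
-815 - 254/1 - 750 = -1819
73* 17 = 1241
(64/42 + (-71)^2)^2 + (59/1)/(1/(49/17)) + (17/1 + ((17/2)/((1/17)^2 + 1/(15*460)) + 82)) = 195793708818059/7699419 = 25429673.18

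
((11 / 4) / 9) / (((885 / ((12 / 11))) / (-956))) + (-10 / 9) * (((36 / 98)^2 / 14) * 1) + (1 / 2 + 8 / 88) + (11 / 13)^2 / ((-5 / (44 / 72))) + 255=255.13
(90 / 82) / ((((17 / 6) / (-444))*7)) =-119880 / 4879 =-24.57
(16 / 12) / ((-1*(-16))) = 1 / 12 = 0.08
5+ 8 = 13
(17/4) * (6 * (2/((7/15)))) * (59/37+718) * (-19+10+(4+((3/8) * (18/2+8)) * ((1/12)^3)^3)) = -7414112956339375/18855493632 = -393207.05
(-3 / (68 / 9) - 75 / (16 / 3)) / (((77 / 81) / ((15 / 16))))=-4778595 / 335104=-14.26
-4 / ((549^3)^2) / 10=-0.00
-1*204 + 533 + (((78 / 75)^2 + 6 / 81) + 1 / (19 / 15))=106109288 / 320625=330.95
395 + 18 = 413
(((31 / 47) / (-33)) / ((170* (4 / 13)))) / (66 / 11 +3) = -403 / 9492120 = -0.00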